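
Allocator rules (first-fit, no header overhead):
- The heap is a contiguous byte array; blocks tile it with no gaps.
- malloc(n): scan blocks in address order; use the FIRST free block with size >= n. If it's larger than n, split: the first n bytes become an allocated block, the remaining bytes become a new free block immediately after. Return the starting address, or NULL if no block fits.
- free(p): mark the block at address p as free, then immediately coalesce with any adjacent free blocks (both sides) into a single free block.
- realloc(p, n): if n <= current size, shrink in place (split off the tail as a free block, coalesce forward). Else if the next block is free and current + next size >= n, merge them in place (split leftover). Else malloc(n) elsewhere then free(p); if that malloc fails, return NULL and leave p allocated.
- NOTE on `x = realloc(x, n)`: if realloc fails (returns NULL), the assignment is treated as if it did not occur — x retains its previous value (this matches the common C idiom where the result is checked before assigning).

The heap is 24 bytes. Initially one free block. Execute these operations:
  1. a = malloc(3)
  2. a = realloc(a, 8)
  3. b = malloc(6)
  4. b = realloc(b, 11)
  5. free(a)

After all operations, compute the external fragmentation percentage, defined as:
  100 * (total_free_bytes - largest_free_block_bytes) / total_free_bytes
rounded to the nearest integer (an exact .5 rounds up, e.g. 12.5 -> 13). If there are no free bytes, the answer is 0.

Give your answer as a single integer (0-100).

Answer: 38

Derivation:
Op 1: a = malloc(3) -> a = 0; heap: [0-2 ALLOC][3-23 FREE]
Op 2: a = realloc(a, 8) -> a = 0; heap: [0-7 ALLOC][8-23 FREE]
Op 3: b = malloc(6) -> b = 8; heap: [0-7 ALLOC][8-13 ALLOC][14-23 FREE]
Op 4: b = realloc(b, 11) -> b = 8; heap: [0-7 ALLOC][8-18 ALLOC][19-23 FREE]
Op 5: free(a) -> (freed a); heap: [0-7 FREE][8-18 ALLOC][19-23 FREE]
Free blocks: [8 5] total_free=13 largest=8 -> 100*(13-8)/13 = 500/13 ≈ 38.462 -> rounds to 38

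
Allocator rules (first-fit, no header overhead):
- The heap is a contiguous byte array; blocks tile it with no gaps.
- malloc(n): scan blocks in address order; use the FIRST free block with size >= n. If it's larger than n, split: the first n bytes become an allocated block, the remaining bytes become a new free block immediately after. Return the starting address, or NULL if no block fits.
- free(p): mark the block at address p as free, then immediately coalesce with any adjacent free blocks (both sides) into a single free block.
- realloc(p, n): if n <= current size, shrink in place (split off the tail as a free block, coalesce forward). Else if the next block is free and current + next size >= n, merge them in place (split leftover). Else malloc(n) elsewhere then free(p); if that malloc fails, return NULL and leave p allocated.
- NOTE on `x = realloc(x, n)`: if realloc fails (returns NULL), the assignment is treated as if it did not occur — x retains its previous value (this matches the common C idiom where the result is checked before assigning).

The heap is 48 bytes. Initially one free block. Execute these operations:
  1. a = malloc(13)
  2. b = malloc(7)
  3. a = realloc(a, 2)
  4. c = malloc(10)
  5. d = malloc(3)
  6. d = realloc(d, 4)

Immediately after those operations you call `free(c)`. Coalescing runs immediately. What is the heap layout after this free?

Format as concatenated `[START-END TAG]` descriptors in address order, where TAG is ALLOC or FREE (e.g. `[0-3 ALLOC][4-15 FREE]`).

Op 1: a = malloc(13) -> a = 0; heap: [0-12 ALLOC][13-47 FREE]
Op 2: b = malloc(7) -> b = 13; heap: [0-12 ALLOC][13-19 ALLOC][20-47 FREE]
Op 3: a = realloc(a, 2) -> a = 0; heap: [0-1 ALLOC][2-12 FREE][13-19 ALLOC][20-47 FREE]
Op 4: c = malloc(10) -> c = 2; heap: [0-1 ALLOC][2-11 ALLOC][12-12 FREE][13-19 ALLOC][20-47 FREE]
Op 5: d = malloc(3) -> d = 20; heap: [0-1 ALLOC][2-11 ALLOC][12-12 FREE][13-19 ALLOC][20-22 ALLOC][23-47 FREE]
Op 6: d = realloc(d, 4) -> d = 20; heap: [0-1 ALLOC][2-11 ALLOC][12-12 FREE][13-19 ALLOC][20-23 ALLOC][24-47 FREE]
free(c): c = 2 -> block [2-11 ALLOC]; mark free, coalesce with adjacent free neighbors -> [0-1 ALLOC][2-12 FREE][13-19 ALLOC][20-23 ALLOC][24-47 FREE]

Answer: [0-1 ALLOC][2-12 FREE][13-19 ALLOC][20-23 ALLOC][24-47 FREE]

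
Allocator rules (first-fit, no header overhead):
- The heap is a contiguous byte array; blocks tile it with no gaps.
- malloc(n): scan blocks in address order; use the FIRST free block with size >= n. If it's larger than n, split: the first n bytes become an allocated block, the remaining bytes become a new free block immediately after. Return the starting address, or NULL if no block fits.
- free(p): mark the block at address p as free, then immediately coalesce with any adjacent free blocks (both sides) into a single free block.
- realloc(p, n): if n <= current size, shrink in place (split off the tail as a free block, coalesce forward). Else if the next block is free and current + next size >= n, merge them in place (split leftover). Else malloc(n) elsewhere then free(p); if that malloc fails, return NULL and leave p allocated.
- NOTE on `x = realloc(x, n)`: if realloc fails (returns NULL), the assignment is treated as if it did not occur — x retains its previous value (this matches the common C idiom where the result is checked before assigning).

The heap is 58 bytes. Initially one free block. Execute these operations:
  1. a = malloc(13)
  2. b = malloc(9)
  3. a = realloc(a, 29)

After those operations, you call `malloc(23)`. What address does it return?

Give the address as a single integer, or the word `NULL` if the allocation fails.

Answer: NULL

Derivation:
Op 1: a = malloc(13) -> a = 0; heap: [0-12 ALLOC][13-57 FREE]
Op 2: b = malloc(9) -> b = 13; heap: [0-12 ALLOC][13-21 ALLOC][22-57 FREE]
Op 3: a = realloc(a, 29) -> a = 22; heap: [0-12 FREE][13-21 ALLOC][22-50 ALLOC][51-57 FREE]
malloc(23): first-fit scan over [0-12 FREE][13-21 ALLOC][22-50 ALLOC][51-57 FREE] -> NULL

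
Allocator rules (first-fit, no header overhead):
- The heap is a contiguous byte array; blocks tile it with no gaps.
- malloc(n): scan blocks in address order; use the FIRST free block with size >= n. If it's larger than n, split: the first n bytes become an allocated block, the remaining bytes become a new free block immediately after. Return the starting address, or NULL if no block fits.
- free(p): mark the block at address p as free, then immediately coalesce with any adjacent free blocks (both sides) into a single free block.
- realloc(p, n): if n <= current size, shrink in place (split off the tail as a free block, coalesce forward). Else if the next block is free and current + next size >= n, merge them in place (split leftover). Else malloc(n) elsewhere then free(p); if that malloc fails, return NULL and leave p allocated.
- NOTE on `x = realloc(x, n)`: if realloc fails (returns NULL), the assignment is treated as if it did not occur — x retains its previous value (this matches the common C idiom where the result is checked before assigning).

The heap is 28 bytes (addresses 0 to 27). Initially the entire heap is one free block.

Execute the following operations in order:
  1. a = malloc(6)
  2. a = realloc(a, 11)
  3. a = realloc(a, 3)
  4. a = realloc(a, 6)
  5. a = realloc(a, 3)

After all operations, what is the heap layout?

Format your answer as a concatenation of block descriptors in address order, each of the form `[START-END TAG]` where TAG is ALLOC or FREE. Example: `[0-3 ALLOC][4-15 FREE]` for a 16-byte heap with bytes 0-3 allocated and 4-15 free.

Op 1: a = malloc(6) -> a = 0; heap: [0-5 ALLOC][6-27 FREE]
Op 2: a = realloc(a, 11) -> a = 0; heap: [0-10 ALLOC][11-27 FREE]
Op 3: a = realloc(a, 3) -> a = 0; heap: [0-2 ALLOC][3-27 FREE]
Op 4: a = realloc(a, 6) -> a = 0; heap: [0-5 ALLOC][6-27 FREE]
Op 5: a = realloc(a, 3) -> a = 0; heap: [0-2 ALLOC][3-27 FREE]

Answer: [0-2 ALLOC][3-27 FREE]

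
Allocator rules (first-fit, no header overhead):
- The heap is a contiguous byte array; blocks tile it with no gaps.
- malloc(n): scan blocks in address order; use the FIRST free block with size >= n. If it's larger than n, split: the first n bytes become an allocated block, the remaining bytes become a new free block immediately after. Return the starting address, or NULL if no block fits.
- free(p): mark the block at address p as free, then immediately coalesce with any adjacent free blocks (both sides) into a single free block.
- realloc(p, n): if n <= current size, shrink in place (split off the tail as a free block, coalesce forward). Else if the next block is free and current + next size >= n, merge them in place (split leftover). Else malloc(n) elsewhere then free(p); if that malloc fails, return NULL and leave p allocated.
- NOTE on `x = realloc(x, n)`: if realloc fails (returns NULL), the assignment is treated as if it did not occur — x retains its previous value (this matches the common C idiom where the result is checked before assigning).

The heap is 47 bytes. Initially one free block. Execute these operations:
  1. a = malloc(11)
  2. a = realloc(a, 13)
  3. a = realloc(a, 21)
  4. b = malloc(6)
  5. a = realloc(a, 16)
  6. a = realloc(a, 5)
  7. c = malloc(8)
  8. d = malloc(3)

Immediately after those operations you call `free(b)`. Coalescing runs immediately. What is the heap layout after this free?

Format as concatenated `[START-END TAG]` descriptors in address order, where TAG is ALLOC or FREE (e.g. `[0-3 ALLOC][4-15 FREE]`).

Answer: [0-4 ALLOC][5-12 ALLOC][13-15 ALLOC][16-46 FREE]

Derivation:
Op 1: a = malloc(11) -> a = 0; heap: [0-10 ALLOC][11-46 FREE]
Op 2: a = realloc(a, 13) -> a = 0; heap: [0-12 ALLOC][13-46 FREE]
Op 3: a = realloc(a, 21) -> a = 0; heap: [0-20 ALLOC][21-46 FREE]
Op 4: b = malloc(6) -> b = 21; heap: [0-20 ALLOC][21-26 ALLOC][27-46 FREE]
Op 5: a = realloc(a, 16) -> a = 0; heap: [0-15 ALLOC][16-20 FREE][21-26 ALLOC][27-46 FREE]
Op 6: a = realloc(a, 5) -> a = 0; heap: [0-4 ALLOC][5-20 FREE][21-26 ALLOC][27-46 FREE]
Op 7: c = malloc(8) -> c = 5; heap: [0-4 ALLOC][5-12 ALLOC][13-20 FREE][21-26 ALLOC][27-46 FREE]
Op 8: d = malloc(3) -> d = 13; heap: [0-4 ALLOC][5-12 ALLOC][13-15 ALLOC][16-20 FREE][21-26 ALLOC][27-46 FREE]
free(b): b = 21 -> block [21-26 ALLOC]; mark free, coalesce with adjacent free neighbors -> [0-4 ALLOC][5-12 ALLOC][13-15 ALLOC][16-46 FREE]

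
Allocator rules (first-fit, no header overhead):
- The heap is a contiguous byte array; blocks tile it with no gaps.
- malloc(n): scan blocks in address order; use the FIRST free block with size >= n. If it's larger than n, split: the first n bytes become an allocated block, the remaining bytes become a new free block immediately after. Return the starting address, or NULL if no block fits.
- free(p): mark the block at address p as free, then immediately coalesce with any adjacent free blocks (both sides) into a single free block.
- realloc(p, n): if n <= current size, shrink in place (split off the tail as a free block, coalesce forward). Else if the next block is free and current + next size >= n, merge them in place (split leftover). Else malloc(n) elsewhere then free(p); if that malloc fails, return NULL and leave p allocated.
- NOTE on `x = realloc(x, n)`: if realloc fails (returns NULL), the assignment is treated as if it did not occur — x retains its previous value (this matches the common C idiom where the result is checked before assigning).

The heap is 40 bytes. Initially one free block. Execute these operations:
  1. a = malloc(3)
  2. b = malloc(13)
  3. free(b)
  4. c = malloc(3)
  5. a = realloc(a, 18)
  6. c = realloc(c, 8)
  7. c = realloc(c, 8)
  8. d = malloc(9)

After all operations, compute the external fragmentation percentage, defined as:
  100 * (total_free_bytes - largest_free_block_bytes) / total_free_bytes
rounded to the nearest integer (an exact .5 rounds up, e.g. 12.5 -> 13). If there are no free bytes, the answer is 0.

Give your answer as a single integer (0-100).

Answer: 43

Derivation:
Op 1: a = malloc(3) -> a = 0; heap: [0-2 ALLOC][3-39 FREE]
Op 2: b = malloc(13) -> b = 3; heap: [0-2 ALLOC][3-15 ALLOC][16-39 FREE]
Op 3: free(b) -> (freed b); heap: [0-2 ALLOC][3-39 FREE]
Op 4: c = malloc(3) -> c = 3; heap: [0-2 ALLOC][3-5 ALLOC][6-39 FREE]
Op 5: a = realloc(a, 18) -> a = 6; heap: [0-2 FREE][3-5 ALLOC][6-23 ALLOC][24-39 FREE]
Op 6: c = realloc(c, 8) -> c = 24; heap: [0-5 FREE][6-23 ALLOC][24-31 ALLOC][32-39 FREE]
Op 7: c = realloc(c, 8) -> c = 24; heap: [0-5 FREE][6-23 ALLOC][24-31 ALLOC][32-39 FREE]
Op 8: d = malloc(9) -> d = NULL; heap: [0-5 FREE][6-23 ALLOC][24-31 ALLOC][32-39 FREE]
Free blocks: [6 8] total_free=14 largest=8 -> 100*(14-8)/14 = 600/14 ≈ 42.857 -> rounds to 43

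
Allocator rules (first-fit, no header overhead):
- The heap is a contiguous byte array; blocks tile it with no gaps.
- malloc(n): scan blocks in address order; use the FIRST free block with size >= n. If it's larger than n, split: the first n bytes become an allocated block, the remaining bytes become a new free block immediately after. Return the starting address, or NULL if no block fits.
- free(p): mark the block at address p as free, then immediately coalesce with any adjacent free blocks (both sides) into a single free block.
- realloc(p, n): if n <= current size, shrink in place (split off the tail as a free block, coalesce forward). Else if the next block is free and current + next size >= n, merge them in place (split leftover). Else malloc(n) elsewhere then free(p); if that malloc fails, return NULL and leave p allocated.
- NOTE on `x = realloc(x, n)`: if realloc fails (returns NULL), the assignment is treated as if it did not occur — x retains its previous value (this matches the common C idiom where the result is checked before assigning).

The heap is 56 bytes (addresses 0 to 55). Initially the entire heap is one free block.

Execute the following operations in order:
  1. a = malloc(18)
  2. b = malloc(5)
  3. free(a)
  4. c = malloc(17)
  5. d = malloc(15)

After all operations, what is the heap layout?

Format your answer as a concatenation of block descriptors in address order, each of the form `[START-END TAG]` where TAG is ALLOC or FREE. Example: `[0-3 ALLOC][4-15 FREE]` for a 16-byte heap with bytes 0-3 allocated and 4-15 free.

Answer: [0-16 ALLOC][17-17 FREE][18-22 ALLOC][23-37 ALLOC][38-55 FREE]

Derivation:
Op 1: a = malloc(18) -> a = 0; heap: [0-17 ALLOC][18-55 FREE]
Op 2: b = malloc(5) -> b = 18; heap: [0-17 ALLOC][18-22 ALLOC][23-55 FREE]
Op 3: free(a) -> (freed a); heap: [0-17 FREE][18-22 ALLOC][23-55 FREE]
Op 4: c = malloc(17) -> c = 0; heap: [0-16 ALLOC][17-17 FREE][18-22 ALLOC][23-55 FREE]
Op 5: d = malloc(15) -> d = 23; heap: [0-16 ALLOC][17-17 FREE][18-22 ALLOC][23-37 ALLOC][38-55 FREE]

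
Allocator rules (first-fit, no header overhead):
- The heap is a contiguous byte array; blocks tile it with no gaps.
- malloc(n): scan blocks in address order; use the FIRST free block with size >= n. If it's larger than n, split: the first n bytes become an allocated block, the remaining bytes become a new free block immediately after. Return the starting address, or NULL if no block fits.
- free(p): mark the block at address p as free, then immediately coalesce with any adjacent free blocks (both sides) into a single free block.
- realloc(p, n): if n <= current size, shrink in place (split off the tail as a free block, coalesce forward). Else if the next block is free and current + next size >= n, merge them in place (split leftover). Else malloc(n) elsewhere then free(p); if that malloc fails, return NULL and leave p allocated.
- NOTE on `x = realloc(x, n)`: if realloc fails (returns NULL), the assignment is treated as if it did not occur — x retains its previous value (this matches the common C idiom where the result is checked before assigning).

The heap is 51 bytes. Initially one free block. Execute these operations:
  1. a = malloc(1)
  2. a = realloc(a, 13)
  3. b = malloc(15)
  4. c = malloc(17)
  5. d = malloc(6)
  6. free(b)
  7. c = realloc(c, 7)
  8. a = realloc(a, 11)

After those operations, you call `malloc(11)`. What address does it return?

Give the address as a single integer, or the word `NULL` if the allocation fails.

Answer: 11

Derivation:
Op 1: a = malloc(1) -> a = 0; heap: [0-0 ALLOC][1-50 FREE]
Op 2: a = realloc(a, 13) -> a = 0; heap: [0-12 ALLOC][13-50 FREE]
Op 3: b = malloc(15) -> b = 13; heap: [0-12 ALLOC][13-27 ALLOC][28-50 FREE]
Op 4: c = malloc(17) -> c = 28; heap: [0-12 ALLOC][13-27 ALLOC][28-44 ALLOC][45-50 FREE]
Op 5: d = malloc(6) -> d = 45; heap: [0-12 ALLOC][13-27 ALLOC][28-44 ALLOC][45-50 ALLOC]
Op 6: free(b) -> (freed b); heap: [0-12 ALLOC][13-27 FREE][28-44 ALLOC][45-50 ALLOC]
Op 7: c = realloc(c, 7) -> c = 28; heap: [0-12 ALLOC][13-27 FREE][28-34 ALLOC][35-44 FREE][45-50 ALLOC]
Op 8: a = realloc(a, 11) -> a = 0; heap: [0-10 ALLOC][11-27 FREE][28-34 ALLOC][35-44 FREE][45-50 ALLOC]
malloc(11): first-fit scan over [0-10 ALLOC][11-27 FREE][28-34 ALLOC][35-44 FREE][45-50 ALLOC] -> 11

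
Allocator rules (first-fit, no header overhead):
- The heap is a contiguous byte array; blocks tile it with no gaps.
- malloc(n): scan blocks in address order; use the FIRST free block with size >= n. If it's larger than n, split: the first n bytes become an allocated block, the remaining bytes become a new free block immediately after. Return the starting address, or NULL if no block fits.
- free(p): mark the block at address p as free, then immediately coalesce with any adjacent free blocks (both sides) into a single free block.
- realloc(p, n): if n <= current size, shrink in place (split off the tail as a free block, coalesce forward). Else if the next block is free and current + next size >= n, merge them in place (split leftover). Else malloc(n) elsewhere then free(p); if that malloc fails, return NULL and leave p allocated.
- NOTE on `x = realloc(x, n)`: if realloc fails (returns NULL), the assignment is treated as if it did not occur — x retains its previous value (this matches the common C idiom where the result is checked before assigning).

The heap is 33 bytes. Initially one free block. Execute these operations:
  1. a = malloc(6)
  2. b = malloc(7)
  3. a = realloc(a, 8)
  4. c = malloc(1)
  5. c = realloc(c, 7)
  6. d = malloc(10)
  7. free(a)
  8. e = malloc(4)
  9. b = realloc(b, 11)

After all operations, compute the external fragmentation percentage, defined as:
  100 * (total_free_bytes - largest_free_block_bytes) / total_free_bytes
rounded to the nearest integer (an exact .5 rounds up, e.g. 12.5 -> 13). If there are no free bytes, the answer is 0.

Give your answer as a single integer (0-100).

Op 1: a = malloc(6) -> a = 0; heap: [0-5 ALLOC][6-32 FREE]
Op 2: b = malloc(7) -> b = 6; heap: [0-5 ALLOC][6-12 ALLOC][13-32 FREE]
Op 3: a = realloc(a, 8) -> a = 13; heap: [0-5 FREE][6-12 ALLOC][13-20 ALLOC][21-32 FREE]
Op 4: c = malloc(1) -> c = 0; heap: [0-0 ALLOC][1-5 FREE][6-12 ALLOC][13-20 ALLOC][21-32 FREE]
Op 5: c = realloc(c, 7) -> c = 21; heap: [0-5 FREE][6-12 ALLOC][13-20 ALLOC][21-27 ALLOC][28-32 FREE]
Op 6: d = malloc(10) -> d = NULL; heap: [0-5 FREE][6-12 ALLOC][13-20 ALLOC][21-27 ALLOC][28-32 FREE]
Op 7: free(a) -> (freed a); heap: [0-5 FREE][6-12 ALLOC][13-20 FREE][21-27 ALLOC][28-32 FREE]
Op 8: e = malloc(4) -> e = 0; heap: [0-3 ALLOC][4-5 FREE][6-12 ALLOC][13-20 FREE][21-27 ALLOC][28-32 FREE]
Op 9: b = realloc(b, 11) -> b = 6; heap: [0-3 ALLOC][4-5 FREE][6-16 ALLOC][17-20 FREE][21-27 ALLOC][28-32 FREE]
Free blocks: [2 4 5] total_free=11 largest=5 -> 100*(11-5)/11 = 600/11 ≈ 54.545 -> rounds to 55

Answer: 55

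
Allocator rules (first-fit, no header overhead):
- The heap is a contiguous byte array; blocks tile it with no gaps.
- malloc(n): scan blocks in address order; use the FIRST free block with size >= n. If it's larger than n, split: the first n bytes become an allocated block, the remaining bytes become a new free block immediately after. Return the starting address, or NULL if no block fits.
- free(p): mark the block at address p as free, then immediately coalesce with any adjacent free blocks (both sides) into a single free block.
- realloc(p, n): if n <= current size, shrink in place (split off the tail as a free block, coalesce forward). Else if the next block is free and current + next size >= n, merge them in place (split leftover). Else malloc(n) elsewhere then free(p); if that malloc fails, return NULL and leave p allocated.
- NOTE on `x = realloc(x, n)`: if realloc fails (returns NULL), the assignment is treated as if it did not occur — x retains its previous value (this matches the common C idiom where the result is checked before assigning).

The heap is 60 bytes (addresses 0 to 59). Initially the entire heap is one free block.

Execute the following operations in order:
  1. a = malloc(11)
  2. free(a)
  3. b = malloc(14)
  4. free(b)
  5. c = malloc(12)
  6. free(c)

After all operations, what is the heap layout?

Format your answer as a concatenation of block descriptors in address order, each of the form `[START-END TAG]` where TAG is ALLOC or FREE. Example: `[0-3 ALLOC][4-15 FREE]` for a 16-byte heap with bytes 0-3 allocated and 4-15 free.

Op 1: a = malloc(11) -> a = 0; heap: [0-10 ALLOC][11-59 FREE]
Op 2: free(a) -> (freed a); heap: [0-59 FREE]
Op 3: b = malloc(14) -> b = 0; heap: [0-13 ALLOC][14-59 FREE]
Op 4: free(b) -> (freed b); heap: [0-59 FREE]
Op 5: c = malloc(12) -> c = 0; heap: [0-11 ALLOC][12-59 FREE]
Op 6: free(c) -> (freed c); heap: [0-59 FREE]

Answer: [0-59 FREE]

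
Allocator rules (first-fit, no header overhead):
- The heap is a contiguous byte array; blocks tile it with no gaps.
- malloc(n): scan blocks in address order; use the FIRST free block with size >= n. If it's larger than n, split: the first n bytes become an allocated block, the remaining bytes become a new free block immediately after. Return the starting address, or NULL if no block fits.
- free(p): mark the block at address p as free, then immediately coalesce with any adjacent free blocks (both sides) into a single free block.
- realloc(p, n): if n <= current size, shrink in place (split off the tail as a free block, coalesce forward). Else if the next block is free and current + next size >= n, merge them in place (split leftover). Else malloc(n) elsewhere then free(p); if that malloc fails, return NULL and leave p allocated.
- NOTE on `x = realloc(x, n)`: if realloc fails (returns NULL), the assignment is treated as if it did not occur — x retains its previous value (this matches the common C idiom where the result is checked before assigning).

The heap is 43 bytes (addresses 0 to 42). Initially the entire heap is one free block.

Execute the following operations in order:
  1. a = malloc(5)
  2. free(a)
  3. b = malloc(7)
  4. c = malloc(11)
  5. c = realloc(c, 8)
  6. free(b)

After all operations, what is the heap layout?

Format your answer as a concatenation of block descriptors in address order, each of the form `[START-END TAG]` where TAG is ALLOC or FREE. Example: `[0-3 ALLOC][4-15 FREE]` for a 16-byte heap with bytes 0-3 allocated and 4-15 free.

Op 1: a = malloc(5) -> a = 0; heap: [0-4 ALLOC][5-42 FREE]
Op 2: free(a) -> (freed a); heap: [0-42 FREE]
Op 3: b = malloc(7) -> b = 0; heap: [0-6 ALLOC][7-42 FREE]
Op 4: c = malloc(11) -> c = 7; heap: [0-6 ALLOC][7-17 ALLOC][18-42 FREE]
Op 5: c = realloc(c, 8) -> c = 7; heap: [0-6 ALLOC][7-14 ALLOC][15-42 FREE]
Op 6: free(b) -> (freed b); heap: [0-6 FREE][7-14 ALLOC][15-42 FREE]

Answer: [0-6 FREE][7-14 ALLOC][15-42 FREE]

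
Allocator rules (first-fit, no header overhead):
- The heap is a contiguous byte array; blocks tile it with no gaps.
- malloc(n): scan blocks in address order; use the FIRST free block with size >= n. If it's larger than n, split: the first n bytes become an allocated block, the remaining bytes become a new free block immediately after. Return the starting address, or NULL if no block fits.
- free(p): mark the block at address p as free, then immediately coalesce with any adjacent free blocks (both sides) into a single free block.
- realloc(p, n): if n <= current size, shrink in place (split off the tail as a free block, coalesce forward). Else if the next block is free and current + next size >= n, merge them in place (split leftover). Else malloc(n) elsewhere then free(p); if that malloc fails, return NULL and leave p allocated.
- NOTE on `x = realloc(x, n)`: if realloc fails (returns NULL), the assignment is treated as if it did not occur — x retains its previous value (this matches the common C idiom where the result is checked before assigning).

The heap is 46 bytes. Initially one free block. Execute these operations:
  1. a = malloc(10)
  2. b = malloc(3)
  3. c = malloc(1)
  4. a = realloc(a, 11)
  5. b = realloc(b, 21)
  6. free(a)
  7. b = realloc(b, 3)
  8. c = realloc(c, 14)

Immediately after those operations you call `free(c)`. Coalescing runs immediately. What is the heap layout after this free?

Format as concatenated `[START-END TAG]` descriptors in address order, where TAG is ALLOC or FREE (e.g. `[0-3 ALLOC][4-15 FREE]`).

Answer: [0-24 FREE][25-27 ALLOC][28-45 FREE]

Derivation:
Op 1: a = malloc(10) -> a = 0; heap: [0-9 ALLOC][10-45 FREE]
Op 2: b = malloc(3) -> b = 10; heap: [0-9 ALLOC][10-12 ALLOC][13-45 FREE]
Op 3: c = malloc(1) -> c = 13; heap: [0-9 ALLOC][10-12 ALLOC][13-13 ALLOC][14-45 FREE]
Op 4: a = realloc(a, 11) -> a = 14; heap: [0-9 FREE][10-12 ALLOC][13-13 ALLOC][14-24 ALLOC][25-45 FREE]
Op 5: b = realloc(b, 21) -> b = 25; heap: [0-12 FREE][13-13 ALLOC][14-24 ALLOC][25-45 ALLOC]
Op 6: free(a) -> (freed a); heap: [0-12 FREE][13-13 ALLOC][14-24 FREE][25-45 ALLOC]
Op 7: b = realloc(b, 3) -> b = 25; heap: [0-12 FREE][13-13 ALLOC][14-24 FREE][25-27 ALLOC][28-45 FREE]
Op 8: c = realloc(c, 14) -> c = 28; heap: [0-24 FREE][25-27 ALLOC][28-41 ALLOC][42-45 FREE]
free(c): c = 28 -> block [28-41 ALLOC]; mark free, coalesce with adjacent free neighbors -> [0-24 FREE][25-27 ALLOC][28-45 FREE]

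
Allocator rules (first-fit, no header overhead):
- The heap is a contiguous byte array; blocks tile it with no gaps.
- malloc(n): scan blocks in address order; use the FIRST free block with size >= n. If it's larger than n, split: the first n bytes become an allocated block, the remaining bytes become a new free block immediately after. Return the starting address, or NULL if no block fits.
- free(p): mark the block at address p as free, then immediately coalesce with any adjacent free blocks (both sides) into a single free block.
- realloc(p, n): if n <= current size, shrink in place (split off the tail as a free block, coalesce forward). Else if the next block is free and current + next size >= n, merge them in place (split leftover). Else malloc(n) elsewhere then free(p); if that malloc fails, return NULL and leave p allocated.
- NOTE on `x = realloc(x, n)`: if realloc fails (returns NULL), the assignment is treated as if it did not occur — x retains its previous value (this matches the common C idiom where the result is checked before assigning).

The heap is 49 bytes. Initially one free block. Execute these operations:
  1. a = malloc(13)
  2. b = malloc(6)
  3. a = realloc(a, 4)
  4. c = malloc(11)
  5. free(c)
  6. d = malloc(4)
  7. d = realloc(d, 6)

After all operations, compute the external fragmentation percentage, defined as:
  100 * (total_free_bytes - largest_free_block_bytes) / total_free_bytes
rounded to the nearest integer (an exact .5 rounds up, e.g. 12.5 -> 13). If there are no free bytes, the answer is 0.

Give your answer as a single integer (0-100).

Answer: 9

Derivation:
Op 1: a = malloc(13) -> a = 0; heap: [0-12 ALLOC][13-48 FREE]
Op 2: b = malloc(6) -> b = 13; heap: [0-12 ALLOC][13-18 ALLOC][19-48 FREE]
Op 3: a = realloc(a, 4) -> a = 0; heap: [0-3 ALLOC][4-12 FREE][13-18 ALLOC][19-48 FREE]
Op 4: c = malloc(11) -> c = 19; heap: [0-3 ALLOC][4-12 FREE][13-18 ALLOC][19-29 ALLOC][30-48 FREE]
Op 5: free(c) -> (freed c); heap: [0-3 ALLOC][4-12 FREE][13-18 ALLOC][19-48 FREE]
Op 6: d = malloc(4) -> d = 4; heap: [0-3 ALLOC][4-7 ALLOC][8-12 FREE][13-18 ALLOC][19-48 FREE]
Op 7: d = realloc(d, 6) -> d = 4; heap: [0-3 ALLOC][4-9 ALLOC][10-12 FREE][13-18 ALLOC][19-48 FREE]
Free blocks: [3 30] total_free=33 largest=30 -> 100*(33-30)/33 = 300/33 ≈ 9.091 -> rounds to 9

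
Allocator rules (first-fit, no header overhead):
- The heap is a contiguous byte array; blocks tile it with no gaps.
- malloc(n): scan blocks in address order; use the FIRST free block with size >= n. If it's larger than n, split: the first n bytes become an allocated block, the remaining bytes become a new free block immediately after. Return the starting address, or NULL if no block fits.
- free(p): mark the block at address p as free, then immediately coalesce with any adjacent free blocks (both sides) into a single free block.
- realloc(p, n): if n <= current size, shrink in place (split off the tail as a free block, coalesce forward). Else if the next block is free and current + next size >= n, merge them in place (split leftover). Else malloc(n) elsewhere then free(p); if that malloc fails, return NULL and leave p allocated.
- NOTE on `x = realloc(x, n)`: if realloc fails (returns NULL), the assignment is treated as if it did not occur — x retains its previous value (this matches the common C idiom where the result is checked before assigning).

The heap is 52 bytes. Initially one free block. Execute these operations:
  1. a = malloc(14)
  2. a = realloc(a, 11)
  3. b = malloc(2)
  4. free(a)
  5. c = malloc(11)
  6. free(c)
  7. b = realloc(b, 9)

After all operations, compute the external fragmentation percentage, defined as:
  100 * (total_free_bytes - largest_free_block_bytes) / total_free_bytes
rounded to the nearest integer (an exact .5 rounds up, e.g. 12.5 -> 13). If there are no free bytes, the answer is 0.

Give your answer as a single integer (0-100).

Answer: 26

Derivation:
Op 1: a = malloc(14) -> a = 0; heap: [0-13 ALLOC][14-51 FREE]
Op 2: a = realloc(a, 11) -> a = 0; heap: [0-10 ALLOC][11-51 FREE]
Op 3: b = malloc(2) -> b = 11; heap: [0-10 ALLOC][11-12 ALLOC][13-51 FREE]
Op 4: free(a) -> (freed a); heap: [0-10 FREE][11-12 ALLOC][13-51 FREE]
Op 5: c = malloc(11) -> c = 0; heap: [0-10 ALLOC][11-12 ALLOC][13-51 FREE]
Op 6: free(c) -> (freed c); heap: [0-10 FREE][11-12 ALLOC][13-51 FREE]
Op 7: b = realloc(b, 9) -> b = 11; heap: [0-10 FREE][11-19 ALLOC][20-51 FREE]
Free blocks: [11 32] total_free=43 largest=32 -> 100*(43-32)/43 = 1100/43 ≈ 25.581 -> rounds to 26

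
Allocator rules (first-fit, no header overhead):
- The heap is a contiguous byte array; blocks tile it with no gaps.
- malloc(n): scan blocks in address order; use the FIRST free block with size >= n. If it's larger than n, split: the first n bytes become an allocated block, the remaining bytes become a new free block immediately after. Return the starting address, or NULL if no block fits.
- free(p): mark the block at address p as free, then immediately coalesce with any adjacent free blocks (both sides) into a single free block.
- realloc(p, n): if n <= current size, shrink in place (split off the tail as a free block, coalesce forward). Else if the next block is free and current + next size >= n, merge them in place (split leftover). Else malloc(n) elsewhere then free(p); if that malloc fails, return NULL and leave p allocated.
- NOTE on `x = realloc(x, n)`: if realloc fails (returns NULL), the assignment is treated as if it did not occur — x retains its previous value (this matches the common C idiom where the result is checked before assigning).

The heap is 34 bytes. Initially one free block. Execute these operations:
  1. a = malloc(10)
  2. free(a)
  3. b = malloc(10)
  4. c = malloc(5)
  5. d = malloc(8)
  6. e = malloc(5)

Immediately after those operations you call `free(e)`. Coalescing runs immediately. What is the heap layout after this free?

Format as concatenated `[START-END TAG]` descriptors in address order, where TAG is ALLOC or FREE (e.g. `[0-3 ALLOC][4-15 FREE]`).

Answer: [0-9 ALLOC][10-14 ALLOC][15-22 ALLOC][23-33 FREE]

Derivation:
Op 1: a = malloc(10) -> a = 0; heap: [0-9 ALLOC][10-33 FREE]
Op 2: free(a) -> (freed a); heap: [0-33 FREE]
Op 3: b = malloc(10) -> b = 0; heap: [0-9 ALLOC][10-33 FREE]
Op 4: c = malloc(5) -> c = 10; heap: [0-9 ALLOC][10-14 ALLOC][15-33 FREE]
Op 5: d = malloc(8) -> d = 15; heap: [0-9 ALLOC][10-14 ALLOC][15-22 ALLOC][23-33 FREE]
Op 6: e = malloc(5) -> e = 23; heap: [0-9 ALLOC][10-14 ALLOC][15-22 ALLOC][23-27 ALLOC][28-33 FREE]
free(e): e = 23 -> block [23-27 ALLOC]; mark free, coalesce with adjacent free neighbors -> [0-9 ALLOC][10-14 ALLOC][15-22 ALLOC][23-33 FREE]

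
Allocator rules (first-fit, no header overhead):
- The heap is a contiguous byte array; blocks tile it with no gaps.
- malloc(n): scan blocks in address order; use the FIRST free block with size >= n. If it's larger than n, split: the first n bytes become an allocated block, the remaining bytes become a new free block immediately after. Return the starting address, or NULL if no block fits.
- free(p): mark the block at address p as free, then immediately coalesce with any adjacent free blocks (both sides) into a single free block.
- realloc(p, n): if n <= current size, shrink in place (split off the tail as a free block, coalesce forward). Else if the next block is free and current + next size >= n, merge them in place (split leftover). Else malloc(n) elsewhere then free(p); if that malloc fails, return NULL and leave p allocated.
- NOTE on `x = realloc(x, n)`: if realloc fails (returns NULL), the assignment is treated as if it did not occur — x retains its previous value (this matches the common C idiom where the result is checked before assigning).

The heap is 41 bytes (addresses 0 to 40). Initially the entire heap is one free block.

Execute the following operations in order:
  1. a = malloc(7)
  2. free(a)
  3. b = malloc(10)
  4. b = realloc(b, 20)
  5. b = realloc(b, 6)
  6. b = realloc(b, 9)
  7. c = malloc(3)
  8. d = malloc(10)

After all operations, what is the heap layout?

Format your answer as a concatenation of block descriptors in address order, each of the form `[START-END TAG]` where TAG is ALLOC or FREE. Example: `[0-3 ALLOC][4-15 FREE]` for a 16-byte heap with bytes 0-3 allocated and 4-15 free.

Answer: [0-8 ALLOC][9-11 ALLOC][12-21 ALLOC][22-40 FREE]

Derivation:
Op 1: a = malloc(7) -> a = 0; heap: [0-6 ALLOC][7-40 FREE]
Op 2: free(a) -> (freed a); heap: [0-40 FREE]
Op 3: b = malloc(10) -> b = 0; heap: [0-9 ALLOC][10-40 FREE]
Op 4: b = realloc(b, 20) -> b = 0; heap: [0-19 ALLOC][20-40 FREE]
Op 5: b = realloc(b, 6) -> b = 0; heap: [0-5 ALLOC][6-40 FREE]
Op 6: b = realloc(b, 9) -> b = 0; heap: [0-8 ALLOC][9-40 FREE]
Op 7: c = malloc(3) -> c = 9; heap: [0-8 ALLOC][9-11 ALLOC][12-40 FREE]
Op 8: d = malloc(10) -> d = 12; heap: [0-8 ALLOC][9-11 ALLOC][12-21 ALLOC][22-40 FREE]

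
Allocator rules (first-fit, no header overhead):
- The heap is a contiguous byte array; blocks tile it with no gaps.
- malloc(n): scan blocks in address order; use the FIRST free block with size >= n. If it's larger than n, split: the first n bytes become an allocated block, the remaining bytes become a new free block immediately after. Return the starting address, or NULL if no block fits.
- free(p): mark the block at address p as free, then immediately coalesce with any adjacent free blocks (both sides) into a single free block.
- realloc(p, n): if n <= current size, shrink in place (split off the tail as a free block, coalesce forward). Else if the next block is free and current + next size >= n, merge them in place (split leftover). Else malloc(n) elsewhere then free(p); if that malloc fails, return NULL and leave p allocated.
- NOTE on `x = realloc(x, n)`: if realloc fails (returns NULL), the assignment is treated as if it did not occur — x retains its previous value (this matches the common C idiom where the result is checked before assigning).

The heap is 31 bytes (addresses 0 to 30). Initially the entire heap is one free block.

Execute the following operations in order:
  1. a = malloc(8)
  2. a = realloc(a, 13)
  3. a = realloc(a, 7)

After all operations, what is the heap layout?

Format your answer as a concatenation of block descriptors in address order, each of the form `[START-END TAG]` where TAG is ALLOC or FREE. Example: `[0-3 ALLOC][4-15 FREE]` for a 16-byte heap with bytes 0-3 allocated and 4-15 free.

Answer: [0-6 ALLOC][7-30 FREE]

Derivation:
Op 1: a = malloc(8) -> a = 0; heap: [0-7 ALLOC][8-30 FREE]
Op 2: a = realloc(a, 13) -> a = 0; heap: [0-12 ALLOC][13-30 FREE]
Op 3: a = realloc(a, 7) -> a = 0; heap: [0-6 ALLOC][7-30 FREE]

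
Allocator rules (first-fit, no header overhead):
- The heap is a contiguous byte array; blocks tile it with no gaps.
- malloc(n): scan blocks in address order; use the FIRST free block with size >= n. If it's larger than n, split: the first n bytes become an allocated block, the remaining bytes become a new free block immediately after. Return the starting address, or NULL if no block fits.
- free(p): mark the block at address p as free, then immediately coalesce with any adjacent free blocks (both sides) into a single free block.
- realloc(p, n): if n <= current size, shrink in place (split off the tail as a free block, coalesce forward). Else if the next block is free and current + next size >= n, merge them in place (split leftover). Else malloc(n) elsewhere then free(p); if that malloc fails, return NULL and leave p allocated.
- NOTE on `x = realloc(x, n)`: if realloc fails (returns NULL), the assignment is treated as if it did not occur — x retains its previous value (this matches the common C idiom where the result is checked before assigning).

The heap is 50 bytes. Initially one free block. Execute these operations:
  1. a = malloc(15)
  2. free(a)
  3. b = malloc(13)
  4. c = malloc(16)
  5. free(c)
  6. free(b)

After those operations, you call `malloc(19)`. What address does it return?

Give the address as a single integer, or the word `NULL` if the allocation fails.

Op 1: a = malloc(15) -> a = 0; heap: [0-14 ALLOC][15-49 FREE]
Op 2: free(a) -> (freed a); heap: [0-49 FREE]
Op 3: b = malloc(13) -> b = 0; heap: [0-12 ALLOC][13-49 FREE]
Op 4: c = malloc(16) -> c = 13; heap: [0-12 ALLOC][13-28 ALLOC][29-49 FREE]
Op 5: free(c) -> (freed c); heap: [0-12 ALLOC][13-49 FREE]
Op 6: free(b) -> (freed b); heap: [0-49 FREE]
malloc(19): first-fit scan over [0-49 FREE] -> 0

Answer: 0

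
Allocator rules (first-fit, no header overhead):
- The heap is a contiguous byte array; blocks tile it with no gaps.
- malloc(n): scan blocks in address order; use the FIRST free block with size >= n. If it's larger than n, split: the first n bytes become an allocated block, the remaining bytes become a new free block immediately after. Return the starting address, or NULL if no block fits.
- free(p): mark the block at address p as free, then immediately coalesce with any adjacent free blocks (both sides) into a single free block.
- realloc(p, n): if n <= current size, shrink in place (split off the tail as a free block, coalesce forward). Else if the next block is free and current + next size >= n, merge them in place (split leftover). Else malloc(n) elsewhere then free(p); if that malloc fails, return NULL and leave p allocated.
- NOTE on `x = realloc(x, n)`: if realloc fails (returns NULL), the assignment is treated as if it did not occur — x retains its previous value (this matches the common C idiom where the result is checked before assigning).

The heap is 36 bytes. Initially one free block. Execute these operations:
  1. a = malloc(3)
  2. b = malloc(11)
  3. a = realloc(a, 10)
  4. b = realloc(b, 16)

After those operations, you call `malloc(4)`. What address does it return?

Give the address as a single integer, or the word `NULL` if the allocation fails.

Answer: 24

Derivation:
Op 1: a = malloc(3) -> a = 0; heap: [0-2 ALLOC][3-35 FREE]
Op 2: b = malloc(11) -> b = 3; heap: [0-2 ALLOC][3-13 ALLOC][14-35 FREE]
Op 3: a = realloc(a, 10) -> a = 14; heap: [0-2 FREE][3-13 ALLOC][14-23 ALLOC][24-35 FREE]
Op 4: b = realloc(b, 16) -> NULL (b unchanged); heap: [0-2 FREE][3-13 ALLOC][14-23 ALLOC][24-35 FREE]
malloc(4): first-fit scan over [0-2 FREE][3-13 ALLOC][14-23 ALLOC][24-35 FREE] -> 24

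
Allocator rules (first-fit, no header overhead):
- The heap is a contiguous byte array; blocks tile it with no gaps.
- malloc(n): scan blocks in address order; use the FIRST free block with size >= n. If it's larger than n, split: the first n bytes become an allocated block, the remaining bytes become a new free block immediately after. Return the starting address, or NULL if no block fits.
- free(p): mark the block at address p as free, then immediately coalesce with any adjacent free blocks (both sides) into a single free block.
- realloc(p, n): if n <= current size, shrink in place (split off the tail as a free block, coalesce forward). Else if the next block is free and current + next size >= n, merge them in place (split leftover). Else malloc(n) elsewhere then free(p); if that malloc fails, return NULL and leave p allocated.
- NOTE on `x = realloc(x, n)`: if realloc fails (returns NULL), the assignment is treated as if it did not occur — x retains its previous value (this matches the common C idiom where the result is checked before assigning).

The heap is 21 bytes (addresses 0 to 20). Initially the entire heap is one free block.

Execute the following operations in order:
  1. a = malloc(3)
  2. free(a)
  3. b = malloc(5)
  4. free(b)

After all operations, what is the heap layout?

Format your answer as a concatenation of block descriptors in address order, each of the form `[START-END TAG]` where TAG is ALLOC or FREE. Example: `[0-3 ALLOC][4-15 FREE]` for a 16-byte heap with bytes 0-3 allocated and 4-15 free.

Answer: [0-20 FREE]

Derivation:
Op 1: a = malloc(3) -> a = 0; heap: [0-2 ALLOC][3-20 FREE]
Op 2: free(a) -> (freed a); heap: [0-20 FREE]
Op 3: b = malloc(5) -> b = 0; heap: [0-4 ALLOC][5-20 FREE]
Op 4: free(b) -> (freed b); heap: [0-20 FREE]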